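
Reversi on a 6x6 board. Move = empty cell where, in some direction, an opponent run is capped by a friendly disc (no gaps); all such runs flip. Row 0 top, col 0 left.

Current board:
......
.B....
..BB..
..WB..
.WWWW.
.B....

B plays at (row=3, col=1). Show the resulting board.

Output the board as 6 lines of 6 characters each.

Answer: ......
.B....
..BB..
.BBB..
.BWWW.
.B....

Derivation:
Place B at (3,1); scan 8 dirs for brackets.
Dir NW: first cell '.' (not opp) -> no flip
Dir N: first cell '.' (not opp) -> no flip
Dir NE: first cell 'B' (not opp) -> no flip
Dir W: first cell '.' (not opp) -> no flip
Dir E: opp run (3,2) capped by B -> flip
Dir SW: first cell '.' (not opp) -> no flip
Dir S: opp run (4,1) capped by B -> flip
Dir SE: opp run (4,2), next='.' -> no flip
All flips: (3,2) (4,1)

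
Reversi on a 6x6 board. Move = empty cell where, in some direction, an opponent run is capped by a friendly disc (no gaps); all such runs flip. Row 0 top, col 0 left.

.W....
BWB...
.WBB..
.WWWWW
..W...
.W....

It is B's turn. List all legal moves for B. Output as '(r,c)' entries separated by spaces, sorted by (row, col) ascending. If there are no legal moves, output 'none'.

Answer: (0,0) (2,0) (3,0) (4,0) (4,1) (4,3) (4,4) (4,5) (5,2)

Derivation:
(0,0): flips 1 -> legal
(0,2): no bracket -> illegal
(2,0): flips 1 -> legal
(2,4): no bracket -> illegal
(2,5): no bracket -> illegal
(3,0): flips 1 -> legal
(4,0): flips 1 -> legal
(4,1): flips 1 -> legal
(4,3): flips 3 -> legal
(4,4): flips 1 -> legal
(4,5): flips 1 -> legal
(5,0): no bracket -> illegal
(5,2): flips 2 -> legal
(5,3): no bracket -> illegal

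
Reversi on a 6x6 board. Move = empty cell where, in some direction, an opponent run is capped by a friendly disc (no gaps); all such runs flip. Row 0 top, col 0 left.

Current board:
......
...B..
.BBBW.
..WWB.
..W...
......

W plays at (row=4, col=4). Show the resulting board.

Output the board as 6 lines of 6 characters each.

Place W at (4,4); scan 8 dirs for brackets.
Dir NW: first cell 'W' (not opp) -> no flip
Dir N: opp run (3,4) capped by W -> flip
Dir NE: first cell '.' (not opp) -> no flip
Dir W: first cell '.' (not opp) -> no flip
Dir E: first cell '.' (not opp) -> no flip
Dir SW: first cell '.' (not opp) -> no flip
Dir S: first cell '.' (not opp) -> no flip
Dir SE: first cell '.' (not opp) -> no flip
All flips: (3,4)

Answer: ......
...B..
.BBBW.
..WWW.
..W.W.
......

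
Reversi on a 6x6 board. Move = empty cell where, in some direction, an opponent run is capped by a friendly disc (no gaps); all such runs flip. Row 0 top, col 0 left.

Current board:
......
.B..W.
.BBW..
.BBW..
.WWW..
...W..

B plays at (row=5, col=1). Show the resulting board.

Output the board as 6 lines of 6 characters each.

Place B at (5,1); scan 8 dirs for brackets.
Dir NW: first cell '.' (not opp) -> no flip
Dir N: opp run (4,1) capped by B -> flip
Dir NE: opp run (4,2) (3,3), next='.' -> no flip
Dir W: first cell '.' (not opp) -> no flip
Dir E: first cell '.' (not opp) -> no flip
Dir SW: edge -> no flip
Dir S: edge -> no flip
Dir SE: edge -> no flip
All flips: (4,1)

Answer: ......
.B..W.
.BBW..
.BBW..
.BWW..
.B.W..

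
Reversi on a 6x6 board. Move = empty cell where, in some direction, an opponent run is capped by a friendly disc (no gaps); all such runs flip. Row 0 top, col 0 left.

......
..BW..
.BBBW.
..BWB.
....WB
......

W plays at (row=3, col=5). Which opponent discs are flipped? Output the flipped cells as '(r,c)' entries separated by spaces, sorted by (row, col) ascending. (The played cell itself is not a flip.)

Answer: (3,4)

Derivation:
Dir NW: first cell 'W' (not opp) -> no flip
Dir N: first cell '.' (not opp) -> no flip
Dir NE: edge -> no flip
Dir W: opp run (3,4) capped by W -> flip
Dir E: edge -> no flip
Dir SW: first cell 'W' (not opp) -> no flip
Dir S: opp run (4,5), next='.' -> no flip
Dir SE: edge -> no flip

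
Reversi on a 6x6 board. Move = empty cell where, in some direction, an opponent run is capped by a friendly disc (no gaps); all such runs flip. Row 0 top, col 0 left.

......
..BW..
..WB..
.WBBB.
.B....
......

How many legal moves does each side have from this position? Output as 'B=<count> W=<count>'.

-- B to move --
(0,2): no bracket -> illegal
(0,3): flips 1 -> legal
(0,4): no bracket -> illegal
(1,1): flips 1 -> legal
(1,4): flips 1 -> legal
(2,0): no bracket -> illegal
(2,1): flips 2 -> legal
(2,4): no bracket -> illegal
(3,0): flips 1 -> legal
(4,0): no bracket -> illegal
(4,2): no bracket -> illegal
B mobility = 5
-- W to move --
(0,1): no bracket -> illegal
(0,2): flips 1 -> legal
(0,3): no bracket -> illegal
(1,1): flips 1 -> legal
(1,4): no bracket -> illegal
(2,1): no bracket -> illegal
(2,4): flips 1 -> legal
(2,5): no bracket -> illegal
(3,0): no bracket -> illegal
(3,5): flips 3 -> legal
(4,0): no bracket -> illegal
(4,2): flips 1 -> legal
(4,3): flips 2 -> legal
(4,4): flips 1 -> legal
(4,5): no bracket -> illegal
(5,0): no bracket -> illegal
(5,1): flips 1 -> legal
(5,2): no bracket -> illegal
W mobility = 8

Answer: B=5 W=8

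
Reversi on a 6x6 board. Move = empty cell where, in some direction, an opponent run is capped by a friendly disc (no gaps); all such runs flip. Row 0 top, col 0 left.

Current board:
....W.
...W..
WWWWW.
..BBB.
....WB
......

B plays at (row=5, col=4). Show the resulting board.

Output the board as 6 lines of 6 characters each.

Answer: ....W.
...W..
WWWWW.
..BBB.
....BB
....B.

Derivation:
Place B at (5,4); scan 8 dirs for brackets.
Dir NW: first cell '.' (not opp) -> no flip
Dir N: opp run (4,4) capped by B -> flip
Dir NE: first cell 'B' (not opp) -> no flip
Dir W: first cell '.' (not opp) -> no flip
Dir E: first cell '.' (not opp) -> no flip
Dir SW: edge -> no flip
Dir S: edge -> no flip
Dir SE: edge -> no flip
All flips: (4,4)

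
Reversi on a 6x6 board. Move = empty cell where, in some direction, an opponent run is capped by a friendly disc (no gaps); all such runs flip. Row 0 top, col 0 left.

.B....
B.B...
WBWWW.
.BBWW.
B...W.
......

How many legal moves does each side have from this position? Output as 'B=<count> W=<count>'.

Answer: B=6 W=5

Derivation:
-- B to move --
(1,1): no bracket -> illegal
(1,3): flips 1 -> legal
(1,4): flips 1 -> legal
(1,5): no bracket -> illegal
(2,5): flips 3 -> legal
(3,0): flips 1 -> legal
(3,5): flips 2 -> legal
(4,2): no bracket -> illegal
(4,3): no bracket -> illegal
(4,5): flips 2 -> legal
(5,3): no bracket -> illegal
(5,4): no bracket -> illegal
(5,5): no bracket -> illegal
B mobility = 6
-- W to move --
(0,0): flips 1 -> legal
(0,2): flips 1 -> legal
(0,3): no bracket -> illegal
(1,1): no bracket -> illegal
(1,3): no bracket -> illegal
(3,0): flips 2 -> legal
(4,1): flips 1 -> legal
(4,2): flips 2 -> legal
(4,3): no bracket -> illegal
(5,0): no bracket -> illegal
(5,1): no bracket -> illegal
W mobility = 5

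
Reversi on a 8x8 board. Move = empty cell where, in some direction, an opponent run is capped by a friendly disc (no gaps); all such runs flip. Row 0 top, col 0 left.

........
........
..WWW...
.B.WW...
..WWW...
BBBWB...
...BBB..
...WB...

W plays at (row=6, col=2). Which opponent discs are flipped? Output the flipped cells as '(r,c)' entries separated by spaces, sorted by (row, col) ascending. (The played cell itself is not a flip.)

Answer: (5,2)

Derivation:
Dir NW: opp run (5,1), next='.' -> no flip
Dir N: opp run (5,2) capped by W -> flip
Dir NE: first cell 'W' (not opp) -> no flip
Dir W: first cell '.' (not opp) -> no flip
Dir E: opp run (6,3) (6,4) (6,5), next='.' -> no flip
Dir SW: first cell '.' (not opp) -> no flip
Dir S: first cell '.' (not opp) -> no flip
Dir SE: first cell 'W' (not opp) -> no flip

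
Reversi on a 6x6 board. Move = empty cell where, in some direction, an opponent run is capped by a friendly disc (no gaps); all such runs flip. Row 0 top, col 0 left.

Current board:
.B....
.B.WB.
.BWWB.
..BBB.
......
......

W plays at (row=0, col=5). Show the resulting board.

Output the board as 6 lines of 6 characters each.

Place W at (0,5); scan 8 dirs for brackets.
Dir NW: edge -> no flip
Dir N: edge -> no flip
Dir NE: edge -> no flip
Dir W: first cell '.' (not opp) -> no flip
Dir E: edge -> no flip
Dir SW: opp run (1,4) capped by W -> flip
Dir S: first cell '.' (not opp) -> no flip
Dir SE: edge -> no flip
All flips: (1,4)

Answer: .B...W
.B.WW.
.BWWB.
..BBB.
......
......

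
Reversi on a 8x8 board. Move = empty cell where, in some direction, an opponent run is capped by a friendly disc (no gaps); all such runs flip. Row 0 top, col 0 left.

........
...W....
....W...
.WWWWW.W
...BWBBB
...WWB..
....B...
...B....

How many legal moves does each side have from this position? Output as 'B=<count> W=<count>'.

-- B to move --
(0,2): flips 3 -> legal
(0,3): no bracket -> illegal
(0,4): no bracket -> illegal
(1,2): no bracket -> illegal
(1,4): flips 4 -> legal
(1,5): no bracket -> illegal
(2,0): no bracket -> illegal
(2,1): flips 1 -> legal
(2,2): flips 2 -> legal
(2,3): flips 2 -> legal
(2,5): flips 2 -> legal
(2,6): no bracket -> illegal
(2,7): flips 1 -> legal
(3,0): no bracket -> illegal
(3,6): no bracket -> illegal
(4,0): no bracket -> illegal
(4,1): no bracket -> illegal
(4,2): flips 1 -> legal
(5,2): flips 2 -> legal
(6,2): no bracket -> illegal
(6,3): flips 2 -> legal
(6,5): flips 1 -> legal
B mobility = 11
-- W to move --
(3,6): flips 1 -> legal
(4,2): flips 1 -> legal
(5,2): flips 1 -> legal
(5,6): flips 2 -> legal
(5,7): flips 2 -> legal
(6,2): no bracket -> illegal
(6,3): no bracket -> illegal
(6,5): flips 2 -> legal
(6,6): flips 1 -> legal
(7,2): no bracket -> illegal
(7,4): flips 1 -> legal
(7,5): flips 1 -> legal
W mobility = 9

Answer: B=11 W=9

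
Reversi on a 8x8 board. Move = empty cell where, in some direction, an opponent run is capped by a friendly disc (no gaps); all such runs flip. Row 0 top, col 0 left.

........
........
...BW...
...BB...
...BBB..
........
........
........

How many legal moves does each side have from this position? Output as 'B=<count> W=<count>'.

Answer: B=3 W=3

Derivation:
-- B to move --
(1,3): no bracket -> illegal
(1,4): flips 1 -> legal
(1,5): flips 1 -> legal
(2,5): flips 1 -> legal
(3,5): no bracket -> illegal
B mobility = 3
-- W to move --
(1,2): no bracket -> illegal
(1,3): no bracket -> illegal
(1,4): no bracket -> illegal
(2,2): flips 1 -> legal
(2,5): no bracket -> illegal
(3,2): no bracket -> illegal
(3,5): no bracket -> illegal
(3,6): no bracket -> illegal
(4,2): flips 1 -> legal
(4,6): no bracket -> illegal
(5,2): no bracket -> illegal
(5,3): no bracket -> illegal
(5,4): flips 2 -> legal
(5,5): no bracket -> illegal
(5,6): no bracket -> illegal
W mobility = 3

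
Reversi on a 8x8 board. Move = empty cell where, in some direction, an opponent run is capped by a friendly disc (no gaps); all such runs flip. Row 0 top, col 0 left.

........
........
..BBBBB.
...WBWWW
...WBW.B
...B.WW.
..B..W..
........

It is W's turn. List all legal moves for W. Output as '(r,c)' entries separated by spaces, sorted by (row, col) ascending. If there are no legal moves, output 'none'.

Answer: (1,1) (1,2) (1,3) (1,4) (1,5) (1,6) (1,7) (5,7) (6,3) (7,1)

Derivation:
(1,1): flips 1 -> legal
(1,2): flips 2 -> legal
(1,3): flips 2 -> legal
(1,4): flips 1 -> legal
(1,5): flips 3 -> legal
(1,6): flips 3 -> legal
(1,7): flips 1 -> legal
(2,1): no bracket -> illegal
(2,7): no bracket -> illegal
(3,1): no bracket -> illegal
(3,2): no bracket -> illegal
(4,2): no bracket -> illegal
(4,6): no bracket -> illegal
(5,1): no bracket -> illegal
(5,2): no bracket -> illegal
(5,4): no bracket -> illegal
(5,7): flips 1 -> legal
(6,1): no bracket -> illegal
(6,3): flips 1 -> legal
(6,4): no bracket -> illegal
(7,1): flips 3 -> legal
(7,2): no bracket -> illegal
(7,3): no bracket -> illegal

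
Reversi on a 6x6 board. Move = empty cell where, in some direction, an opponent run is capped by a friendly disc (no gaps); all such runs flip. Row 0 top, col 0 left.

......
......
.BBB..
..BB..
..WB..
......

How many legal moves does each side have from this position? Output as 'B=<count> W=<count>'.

-- B to move --
(3,1): no bracket -> illegal
(4,1): flips 1 -> legal
(5,1): flips 1 -> legal
(5,2): flips 1 -> legal
(5,3): no bracket -> illegal
B mobility = 3
-- W to move --
(1,0): no bracket -> illegal
(1,1): no bracket -> illegal
(1,2): flips 2 -> legal
(1,3): no bracket -> illegal
(1,4): no bracket -> illegal
(2,0): no bracket -> illegal
(2,4): flips 1 -> legal
(3,0): no bracket -> illegal
(3,1): no bracket -> illegal
(3,4): no bracket -> illegal
(4,1): no bracket -> illegal
(4,4): flips 1 -> legal
(5,2): no bracket -> illegal
(5,3): no bracket -> illegal
(5,4): no bracket -> illegal
W mobility = 3

Answer: B=3 W=3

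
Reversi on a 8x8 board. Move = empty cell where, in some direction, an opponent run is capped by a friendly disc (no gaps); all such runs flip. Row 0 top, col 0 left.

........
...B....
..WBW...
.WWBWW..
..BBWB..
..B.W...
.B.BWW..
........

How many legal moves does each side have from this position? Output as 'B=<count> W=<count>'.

-- B to move --
(1,1): flips 1 -> legal
(1,2): flips 2 -> legal
(1,4): no bracket -> illegal
(1,5): flips 1 -> legal
(2,0): flips 1 -> legal
(2,1): flips 2 -> legal
(2,5): flips 3 -> legal
(2,6): no bracket -> illegal
(3,0): flips 2 -> legal
(3,6): flips 2 -> legal
(4,0): flips 2 -> legal
(4,1): flips 1 -> legal
(4,6): flips 2 -> legal
(5,3): no bracket -> illegal
(5,5): flips 1 -> legal
(5,6): no bracket -> illegal
(6,6): flips 2 -> legal
(7,3): no bracket -> illegal
(7,4): no bracket -> illegal
(7,5): no bracket -> illegal
(7,6): flips 2 -> legal
B mobility = 14
-- W to move --
(0,2): flips 1 -> legal
(0,3): no bracket -> illegal
(0,4): flips 1 -> legal
(1,2): flips 1 -> legal
(1,4): flips 1 -> legal
(3,6): flips 1 -> legal
(4,1): flips 2 -> legal
(4,6): flips 1 -> legal
(5,0): no bracket -> illegal
(5,1): flips 2 -> legal
(5,3): flips 1 -> legal
(5,5): flips 1 -> legal
(5,6): flips 1 -> legal
(6,0): no bracket -> illegal
(6,2): flips 3 -> legal
(7,0): flips 3 -> legal
(7,1): no bracket -> illegal
(7,2): flips 1 -> legal
(7,3): no bracket -> illegal
(7,4): no bracket -> illegal
W mobility = 14

Answer: B=14 W=14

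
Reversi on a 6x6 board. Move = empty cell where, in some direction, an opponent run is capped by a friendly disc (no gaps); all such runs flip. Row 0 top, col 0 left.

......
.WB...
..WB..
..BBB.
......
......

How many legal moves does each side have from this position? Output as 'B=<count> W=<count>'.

Answer: B=3 W=5

Derivation:
-- B to move --
(0,0): flips 2 -> legal
(0,1): no bracket -> illegal
(0,2): no bracket -> illegal
(1,0): flips 1 -> legal
(1,3): no bracket -> illegal
(2,0): no bracket -> illegal
(2,1): flips 1 -> legal
(3,1): no bracket -> illegal
B mobility = 3
-- W to move --
(0,1): no bracket -> illegal
(0,2): flips 1 -> legal
(0,3): no bracket -> illegal
(1,3): flips 1 -> legal
(1,4): no bracket -> illegal
(2,1): no bracket -> illegal
(2,4): flips 1 -> legal
(2,5): no bracket -> illegal
(3,1): no bracket -> illegal
(3,5): no bracket -> illegal
(4,1): no bracket -> illegal
(4,2): flips 1 -> legal
(4,3): no bracket -> illegal
(4,4): flips 1 -> legal
(4,5): no bracket -> illegal
W mobility = 5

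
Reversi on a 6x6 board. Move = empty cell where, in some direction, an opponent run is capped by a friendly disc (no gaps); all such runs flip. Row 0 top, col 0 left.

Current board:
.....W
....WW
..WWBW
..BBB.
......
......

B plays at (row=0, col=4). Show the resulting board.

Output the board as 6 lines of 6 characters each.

Place B at (0,4); scan 8 dirs for brackets.
Dir NW: edge -> no flip
Dir N: edge -> no flip
Dir NE: edge -> no flip
Dir W: first cell '.' (not opp) -> no flip
Dir E: opp run (0,5), next=edge -> no flip
Dir SW: first cell '.' (not opp) -> no flip
Dir S: opp run (1,4) capped by B -> flip
Dir SE: opp run (1,5), next=edge -> no flip
All flips: (1,4)

Answer: ....BW
....BW
..WWBW
..BBB.
......
......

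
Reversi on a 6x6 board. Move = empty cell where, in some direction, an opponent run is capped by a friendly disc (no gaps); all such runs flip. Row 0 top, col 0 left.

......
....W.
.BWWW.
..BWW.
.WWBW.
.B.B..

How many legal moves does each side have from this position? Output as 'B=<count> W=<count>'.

Answer: B=11 W=3

Derivation:
-- B to move --
(0,3): no bracket -> illegal
(0,4): no bracket -> illegal
(0,5): flips 2 -> legal
(1,1): no bracket -> illegal
(1,2): flips 1 -> legal
(1,3): flips 2 -> legal
(1,5): flips 3 -> legal
(2,5): flips 4 -> legal
(3,0): no bracket -> illegal
(3,1): flips 2 -> legal
(3,5): flips 3 -> legal
(4,0): flips 2 -> legal
(4,5): flips 1 -> legal
(5,0): flips 1 -> legal
(5,2): flips 1 -> legal
(5,4): no bracket -> illegal
(5,5): no bracket -> illegal
B mobility = 11
-- W to move --
(1,0): no bracket -> illegal
(1,1): no bracket -> illegal
(1,2): no bracket -> illegal
(2,0): flips 1 -> legal
(3,0): no bracket -> illegal
(3,1): flips 1 -> legal
(4,0): no bracket -> illegal
(5,0): no bracket -> illegal
(5,2): flips 1 -> legal
(5,4): no bracket -> illegal
W mobility = 3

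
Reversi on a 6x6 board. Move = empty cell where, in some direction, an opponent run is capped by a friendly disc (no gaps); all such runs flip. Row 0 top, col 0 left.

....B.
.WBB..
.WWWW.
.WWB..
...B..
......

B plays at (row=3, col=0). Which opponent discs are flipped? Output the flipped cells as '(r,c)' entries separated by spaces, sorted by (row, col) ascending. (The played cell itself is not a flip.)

Dir NW: edge -> no flip
Dir N: first cell '.' (not opp) -> no flip
Dir NE: opp run (2,1) capped by B -> flip
Dir W: edge -> no flip
Dir E: opp run (3,1) (3,2) capped by B -> flip
Dir SW: edge -> no flip
Dir S: first cell '.' (not opp) -> no flip
Dir SE: first cell '.' (not opp) -> no flip

Answer: (2,1) (3,1) (3,2)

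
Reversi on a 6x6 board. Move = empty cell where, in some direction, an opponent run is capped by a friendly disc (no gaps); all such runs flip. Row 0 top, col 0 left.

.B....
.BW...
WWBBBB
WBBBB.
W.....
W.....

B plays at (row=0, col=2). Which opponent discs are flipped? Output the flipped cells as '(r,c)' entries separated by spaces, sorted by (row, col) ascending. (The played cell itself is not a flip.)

Answer: (1,2)

Derivation:
Dir NW: edge -> no flip
Dir N: edge -> no flip
Dir NE: edge -> no flip
Dir W: first cell 'B' (not opp) -> no flip
Dir E: first cell '.' (not opp) -> no flip
Dir SW: first cell 'B' (not opp) -> no flip
Dir S: opp run (1,2) capped by B -> flip
Dir SE: first cell '.' (not opp) -> no flip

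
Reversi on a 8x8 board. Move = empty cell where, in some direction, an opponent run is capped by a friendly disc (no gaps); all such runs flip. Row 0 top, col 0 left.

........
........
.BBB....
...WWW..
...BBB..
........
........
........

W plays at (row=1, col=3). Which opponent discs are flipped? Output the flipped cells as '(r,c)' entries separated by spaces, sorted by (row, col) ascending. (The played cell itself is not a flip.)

Answer: (2,3)

Derivation:
Dir NW: first cell '.' (not opp) -> no flip
Dir N: first cell '.' (not opp) -> no flip
Dir NE: first cell '.' (not opp) -> no flip
Dir W: first cell '.' (not opp) -> no flip
Dir E: first cell '.' (not opp) -> no flip
Dir SW: opp run (2,2), next='.' -> no flip
Dir S: opp run (2,3) capped by W -> flip
Dir SE: first cell '.' (not opp) -> no flip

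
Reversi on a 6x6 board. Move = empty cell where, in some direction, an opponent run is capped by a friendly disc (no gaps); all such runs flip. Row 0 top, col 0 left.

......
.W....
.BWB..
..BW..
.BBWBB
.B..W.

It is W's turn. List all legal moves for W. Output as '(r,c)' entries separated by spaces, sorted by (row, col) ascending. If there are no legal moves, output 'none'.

(1,0): flips 2 -> legal
(1,2): no bracket -> illegal
(1,3): flips 1 -> legal
(1,4): no bracket -> illegal
(2,0): flips 1 -> legal
(2,4): flips 1 -> legal
(3,0): no bracket -> illegal
(3,1): flips 2 -> legal
(3,4): flips 1 -> legal
(3,5): no bracket -> illegal
(4,0): flips 2 -> legal
(5,0): no bracket -> illegal
(5,2): flips 2 -> legal
(5,3): no bracket -> illegal
(5,5): flips 1 -> legal

Answer: (1,0) (1,3) (2,0) (2,4) (3,1) (3,4) (4,0) (5,2) (5,5)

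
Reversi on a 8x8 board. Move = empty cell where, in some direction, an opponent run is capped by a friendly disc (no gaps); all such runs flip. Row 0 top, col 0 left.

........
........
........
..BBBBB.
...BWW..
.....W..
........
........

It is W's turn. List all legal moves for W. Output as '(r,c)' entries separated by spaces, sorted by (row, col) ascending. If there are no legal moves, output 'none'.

Answer: (2,2) (2,3) (2,4) (2,5) (2,6) (2,7) (4,2)

Derivation:
(2,1): no bracket -> illegal
(2,2): flips 1 -> legal
(2,3): flips 1 -> legal
(2,4): flips 1 -> legal
(2,5): flips 1 -> legal
(2,6): flips 1 -> legal
(2,7): flips 1 -> legal
(3,1): no bracket -> illegal
(3,7): no bracket -> illegal
(4,1): no bracket -> illegal
(4,2): flips 1 -> legal
(4,6): no bracket -> illegal
(4,7): no bracket -> illegal
(5,2): no bracket -> illegal
(5,3): no bracket -> illegal
(5,4): no bracket -> illegal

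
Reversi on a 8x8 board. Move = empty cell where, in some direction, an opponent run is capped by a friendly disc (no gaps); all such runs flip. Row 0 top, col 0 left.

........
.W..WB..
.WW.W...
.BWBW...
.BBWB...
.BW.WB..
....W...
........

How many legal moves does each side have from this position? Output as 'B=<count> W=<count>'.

Answer: B=12 W=12

Derivation:
-- B to move --
(0,0): flips 2 -> legal
(0,1): flips 2 -> legal
(0,2): no bracket -> illegal
(0,3): no bracket -> illegal
(0,4): flips 3 -> legal
(0,5): no bracket -> illegal
(1,0): no bracket -> illegal
(1,2): flips 2 -> legal
(1,3): flips 2 -> legal
(2,0): no bracket -> illegal
(2,3): flips 1 -> legal
(2,5): no bracket -> illegal
(3,0): no bracket -> illegal
(3,5): flips 1 -> legal
(4,5): no bracket -> illegal
(5,3): flips 3 -> legal
(6,1): no bracket -> illegal
(6,2): flips 1 -> legal
(6,3): flips 1 -> legal
(6,5): no bracket -> illegal
(7,3): flips 1 -> legal
(7,4): flips 2 -> legal
(7,5): no bracket -> illegal
B mobility = 12
-- W to move --
(0,4): no bracket -> illegal
(0,5): no bracket -> illegal
(0,6): flips 1 -> legal
(1,6): flips 1 -> legal
(2,0): no bracket -> illegal
(2,3): flips 1 -> legal
(2,5): no bracket -> illegal
(2,6): no bracket -> illegal
(3,0): flips 2 -> legal
(3,5): no bracket -> illegal
(4,0): flips 3 -> legal
(4,5): flips 1 -> legal
(4,6): flips 1 -> legal
(5,0): flips 2 -> legal
(5,3): no bracket -> illegal
(5,6): flips 1 -> legal
(6,0): flips 3 -> legal
(6,1): flips 3 -> legal
(6,2): no bracket -> illegal
(6,5): no bracket -> illegal
(6,6): flips 3 -> legal
W mobility = 12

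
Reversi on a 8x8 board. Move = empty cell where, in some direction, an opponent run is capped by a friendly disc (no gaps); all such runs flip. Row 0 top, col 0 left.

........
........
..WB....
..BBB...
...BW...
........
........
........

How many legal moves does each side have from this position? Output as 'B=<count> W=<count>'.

-- B to move --
(1,1): flips 1 -> legal
(1,2): flips 1 -> legal
(1,3): no bracket -> illegal
(2,1): flips 1 -> legal
(3,1): no bracket -> illegal
(3,5): no bracket -> illegal
(4,5): flips 1 -> legal
(5,3): no bracket -> illegal
(5,4): flips 1 -> legal
(5,5): flips 1 -> legal
B mobility = 6
-- W to move --
(1,2): no bracket -> illegal
(1,3): no bracket -> illegal
(1,4): no bracket -> illegal
(2,1): no bracket -> illegal
(2,4): flips 2 -> legal
(2,5): no bracket -> illegal
(3,1): no bracket -> illegal
(3,5): no bracket -> illegal
(4,1): no bracket -> illegal
(4,2): flips 2 -> legal
(4,5): no bracket -> illegal
(5,2): no bracket -> illegal
(5,3): no bracket -> illegal
(5,4): no bracket -> illegal
W mobility = 2

Answer: B=6 W=2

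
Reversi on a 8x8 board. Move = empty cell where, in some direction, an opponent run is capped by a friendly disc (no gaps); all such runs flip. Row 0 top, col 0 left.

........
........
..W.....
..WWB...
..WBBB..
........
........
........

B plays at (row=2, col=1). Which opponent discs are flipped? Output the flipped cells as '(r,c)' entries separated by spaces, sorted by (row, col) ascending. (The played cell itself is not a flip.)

Dir NW: first cell '.' (not opp) -> no flip
Dir N: first cell '.' (not opp) -> no flip
Dir NE: first cell '.' (not opp) -> no flip
Dir W: first cell '.' (not opp) -> no flip
Dir E: opp run (2,2), next='.' -> no flip
Dir SW: first cell '.' (not opp) -> no flip
Dir S: first cell '.' (not opp) -> no flip
Dir SE: opp run (3,2) capped by B -> flip

Answer: (3,2)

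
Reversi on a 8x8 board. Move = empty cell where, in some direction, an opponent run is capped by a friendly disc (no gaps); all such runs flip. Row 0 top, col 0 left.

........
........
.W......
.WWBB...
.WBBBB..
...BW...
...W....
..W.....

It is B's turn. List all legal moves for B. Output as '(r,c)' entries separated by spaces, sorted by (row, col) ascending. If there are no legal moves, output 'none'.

(1,0): flips 2 -> legal
(1,1): no bracket -> illegal
(1,2): no bracket -> illegal
(2,0): flips 1 -> legal
(2,2): flips 1 -> legal
(2,3): no bracket -> illegal
(3,0): flips 2 -> legal
(4,0): flips 1 -> legal
(5,0): no bracket -> illegal
(5,1): no bracket -> illegal
(5,2): no bracket -> illegal
(5,5): flips 1 -> legal
(6,1): no bracket -> illegal
(6,2): no bracket -> illegal
(6,4): flips 1 -> legal
(6,5): flips 1 -> legal
(7,1): no bracket -> illegal
(7,3): flips 1 -> legal
(7,4): no bracket -> illegal

Answer: (1,0) (2,0) (2,2) (3,0) (4,0) (5,5) (6,4) (6,5) (7,3)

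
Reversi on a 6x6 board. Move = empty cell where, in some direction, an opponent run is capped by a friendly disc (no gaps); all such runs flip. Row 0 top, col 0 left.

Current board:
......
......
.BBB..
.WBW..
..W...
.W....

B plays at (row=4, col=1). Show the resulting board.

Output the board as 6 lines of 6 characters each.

Place B at (4,1); scan 8 dirs for brackets.
Dir NW: first cell '.' (not opp) -> no flip
Dir N: opp run (3,1) capped by B -> flip
Dir NE: first cell 'B' (not opp) -> no flip
Dir W: first cell '.' (not opp) -> no flip
Dir E: opp run (4,2), next='.' -> no flip
Dir SW: first cell '.' (not opp) -> no flip
Dir S: opp run (5,1), next=edge -> no flip
Dir SE: first cell '.' (not opp) -> no flip
All flips: (3,1)

Answer: ......
......
.BBB..
.BBW..
.BW...
.W....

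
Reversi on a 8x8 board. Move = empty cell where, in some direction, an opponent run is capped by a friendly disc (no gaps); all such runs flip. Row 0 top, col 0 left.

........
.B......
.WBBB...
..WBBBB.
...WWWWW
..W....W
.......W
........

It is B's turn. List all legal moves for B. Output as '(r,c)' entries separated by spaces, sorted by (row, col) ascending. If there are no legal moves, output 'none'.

(1,0): no bracket -> illegal
(1,2): no bracket -> illegal
(2,0): flips 1 -> legal
(3,0): no bracket -> illegal
(3,1): flips 2 -> legal
(3,7): no bracket -> illegal
(4,1): flips 1 -> legal
(4,2): flips 1 -> legal
(5,1): no bracket -> illegal
(5,3): flips 2 -> legal
(5,4): flips 2 -> legal
(5,5): flips 2 -> legal
(5,6): flips 2 -> legal
(6,1): flips 2 -> legal
(6,2): no bracket -> illegal
(6,3): no bracket -> illegal
(6,6): no bracket -> illegal
(7,6): no bracket -> illegal
(7,7): no bracket -> illegal

Answer: (2,0) (3,1) (4,1) (4,2) (5,3) (5,4) (5,5) (5,6) (6,1)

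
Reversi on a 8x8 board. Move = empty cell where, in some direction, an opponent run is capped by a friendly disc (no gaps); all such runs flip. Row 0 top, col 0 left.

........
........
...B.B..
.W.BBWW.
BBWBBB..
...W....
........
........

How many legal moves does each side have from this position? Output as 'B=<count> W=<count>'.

-- B to move --
(2,0): no bracket -> illegal
(2,1): flips 1 -> legal
(2,2): flips 1 -> legal
(2,4): no bracket -> illegal
(2,6): flips 1 -> legal
(2,7): flips 1 -> legal
(3,0): no bracket -> illegal
(3,2): no bracket -> illegal
(3,7): flips 2 -> legal
(4,6): no bracket -> illegal
(4,7): flips 1 -> legal
(5,1): flips 1 -> legal
(5,2): no bracket -> illegal
(5,4): no bracket -> illegal
(6,2): flips 1 -> legal
(6,3): flips 1 -> legal
(6,4): no bracket -> illegal
B mobility = 9
-- W to move --
(1,2): no bracket -> illegal
(1,3): flips 3 -> legal
(1,4): flips 1 -> legal
(1,5): flips 1 -> legal
(1,6): no bracket -> illegal
(2,2): no bracket -> illegal
(2,4): flips 1 -> legal
(2,6): no bracket -> illegal
(3,0): no bracket -> illegal
(3,2): flips 2 -> legal
(4,6): flips 3 -> legal
(5,0): no bracket -> illegal
(5,1): flips 1 -> legal
(5,2): no bracket -> illegal
(5,4): flips 1 -> legal
(5,5): flips 1 -> legal
(5,6): no bracket -> illegal
W mobility = 9

Answer: B=9 W=9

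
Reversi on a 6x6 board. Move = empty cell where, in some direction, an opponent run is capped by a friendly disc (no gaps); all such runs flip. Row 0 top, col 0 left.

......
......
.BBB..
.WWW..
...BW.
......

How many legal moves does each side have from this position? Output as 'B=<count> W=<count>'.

-- B to move --
(2,0): no bracket -> illegal
(2,4): no bracket -> illegal
(3,0): no bracket -> illegal
(3,4): no bracket -> illegal
(3,5): no bracket -> illegal
(4,0): flips 1 -> legal
(4,1): flips 2 -> legal
(4,2): flips 1 -> legal
(4,5): flips 1 -> legal
(5,3): no bracket -> illegal
(5,4): no bracket -> illegal
(5,5): flips 2 -> legal
B mobility = 5
-- W to move --
(1,0): flips 1 -> legal
(1,1): flips 2 -> legal
(1,2): flips 1 -> legal
(1,3): flips 2 -> legal
(1,4): flips 1 -> legal
(2,0): no bracket -> illegal
(2,4): no bracket -> illegal
(3,0): no bracket -> illegal
(3,4): no bracket -> illegal
(4,2): flips 1 -> legal
(5,2): no bracket -> illegal
(5,3): flips 1 -> legal
(5,4): flips 1 -> legal
W mobility = 8

Answer: B=5 W=8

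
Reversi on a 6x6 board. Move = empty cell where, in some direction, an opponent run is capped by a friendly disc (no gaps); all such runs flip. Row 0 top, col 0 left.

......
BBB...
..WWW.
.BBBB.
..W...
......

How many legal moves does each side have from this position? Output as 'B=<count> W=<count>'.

Answer: B=6 W=9

Derivation:
-- B to move --
(1,3): flips 2 -> legal
(1,4): flips 2 -> legal
(1,5): flips 1 -> legal
(2,1): no bracket -> illegal
(2,5): no bracket -> illegal
(3,5): no bracket -> illegal
(4,1): no bracket -> illegal
(4,3): no bracket -> illegal
(5,1): flips 1 -> legal
(5,2): flips 1 -> legal
(5,3): flips 1 -> legal
B mobility = 6
-- W to move --
(0,0): flips 1 -> legal
(0,1): flips 1 -> legal
(0,2): flips 1 -> legal
(0,3): no bracket -> illegal
(1,3): no bracket -> illegal
(2,0): flips 1 -> legal
(2,1): no bracket -> illegal
(2,5): no bracket -> illegal
(3,0): no bracket -> illegal
(3,5): no bracket -> illegal
(4,0): flips 1 -> legal
(4,1): flips 1 -> legal
(4,3): flips 1 -> legal
(4,4): flips 2 -> legal
(4,5): flips 1 -> legal
W mobility = 9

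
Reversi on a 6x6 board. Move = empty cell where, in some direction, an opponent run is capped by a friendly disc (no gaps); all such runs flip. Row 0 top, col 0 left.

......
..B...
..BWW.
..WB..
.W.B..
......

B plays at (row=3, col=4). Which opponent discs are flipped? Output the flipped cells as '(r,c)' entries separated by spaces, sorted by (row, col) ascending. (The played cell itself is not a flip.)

Answer: (2,3)

Derivation:
Dir NW: opp run (2,3) capped by B -> flip
Dir N: opp run (2,4), next='.' -> no flip
Dir NE: first cell '.' (not opp) -> no flip
Dir W: first cell 'B' (not opp) -> no flip
Dir E: first cell '.' (not opp) -> no flip
Dir SW: first cell 'B' (not opp) -> no flip
Dir S: first cell '.' (not opp) -> no flip
Dir SE: first cell '.' (not opp) -> no flip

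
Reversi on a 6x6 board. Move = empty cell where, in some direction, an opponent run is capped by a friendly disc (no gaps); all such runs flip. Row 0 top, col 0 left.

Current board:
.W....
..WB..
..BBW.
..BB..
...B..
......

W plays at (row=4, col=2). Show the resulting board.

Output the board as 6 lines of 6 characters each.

Place W at (4,2); scan 8 dirs for brackets.
Dir NW: first cell '.' (not opp) -> no flip
Dir N: opp run (3,2) (2,2) capped by W -> flip
Dir NE: opp run (3,3) capped by W -> flip
Dir W: first cell '.' (not opp) -> no flip
Dir E: opp run (4,3), next='.' -> no flip
Dir SW: first cell '.' (not opp) -> no flip
Dir S: first cell '.' (not opp) -> no flip
Dir SE: first cell '.' (not opp) -> no flip
All flips: (2,2) (3,2) (3,3)

Answer: .W....
..WB..
..WBW.
..WW..
..WB..
......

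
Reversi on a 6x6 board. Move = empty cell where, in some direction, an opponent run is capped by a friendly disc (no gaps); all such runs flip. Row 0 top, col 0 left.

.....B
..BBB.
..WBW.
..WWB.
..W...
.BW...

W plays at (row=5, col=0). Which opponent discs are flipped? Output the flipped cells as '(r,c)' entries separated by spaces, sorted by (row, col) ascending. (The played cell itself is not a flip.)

Answer: (5,1)

Derivation:
Dir NW: edge -> no flip
Dir N: first cell '.' (not opp) -> no flip
Dir NE: first cell '.' (not opp) -> no flip
Dir W: edge -> no flip
Dir E: opp run (5,1) capped by W -> flip
Dir SW: edge -> no flip
Dir S: edge -> no flip
Dir SE: edge -> no flip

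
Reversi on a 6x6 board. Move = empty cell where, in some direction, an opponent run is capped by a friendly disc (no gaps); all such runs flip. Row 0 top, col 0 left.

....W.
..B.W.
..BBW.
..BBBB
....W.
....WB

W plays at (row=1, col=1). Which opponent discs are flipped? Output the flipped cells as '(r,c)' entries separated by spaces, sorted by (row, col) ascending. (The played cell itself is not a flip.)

Dir NW: first cell '.' (not opp) -> no flip
Dir N: first cell '.' (not opp) -> no flip
Dir NE: first cell '.' (not opp) -> no flip
Dir W: first cell '.' (not opp) -> no flip
Dir E: opp run (1,2), next='.' -> no flip
Dir SW: first cell '.' (not opp) -> no flip
Dir S: first cell '.' (not opp) -> no flip
Dir SE: opp run (2,2) (3,3) capped by W -> flip

Answer: (2,2) (3,3)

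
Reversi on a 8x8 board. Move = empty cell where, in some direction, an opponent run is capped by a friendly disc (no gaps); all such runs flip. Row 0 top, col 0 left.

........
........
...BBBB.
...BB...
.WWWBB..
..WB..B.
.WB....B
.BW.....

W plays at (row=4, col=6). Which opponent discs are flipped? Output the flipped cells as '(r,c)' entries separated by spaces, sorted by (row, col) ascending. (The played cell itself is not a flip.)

Answer: (4,4) (4,5)

Derivation:
Dir NW: first cell '.' (not opp) -> no flip
Dir N: first cell '.' (not opp) -> no flip
Dir NE: first cell '.' (not opp) -> no flip
Dir W: opp run (4,5) (4,4) capped by W -> flip
Dir E: first cell '.' (not opp) -> no flip
Dir SW: first cell '.' (not opp) -> no flip
Dir S: opp run (5,6), next='.' -> no flip
Dir SE: first cell '.' (not opp) -> no flip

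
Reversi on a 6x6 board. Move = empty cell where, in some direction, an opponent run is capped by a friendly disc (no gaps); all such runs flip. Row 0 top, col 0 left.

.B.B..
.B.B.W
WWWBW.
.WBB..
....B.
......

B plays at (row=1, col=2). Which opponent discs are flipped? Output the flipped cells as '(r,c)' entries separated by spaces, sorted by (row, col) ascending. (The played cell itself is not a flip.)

Answer: (2,2)

Derivation:
Dir NW: first cell 'B' (not opp) -> no flip
Dir N: first cell '.' (not opp) -> no flip
Dir NE: first cell 'B' (not opp) -> no flip
Dir W: first cell 'B' (not opp) -> no flip
Dir E: first cell 'B' (not opp) -> no flip
Dir SW: opp run (2,1), next='.' -> no flip
Dir S: opp run (2,2) capped by B -> flip
Dir SE: first cell 'B' (not opp) -> no flip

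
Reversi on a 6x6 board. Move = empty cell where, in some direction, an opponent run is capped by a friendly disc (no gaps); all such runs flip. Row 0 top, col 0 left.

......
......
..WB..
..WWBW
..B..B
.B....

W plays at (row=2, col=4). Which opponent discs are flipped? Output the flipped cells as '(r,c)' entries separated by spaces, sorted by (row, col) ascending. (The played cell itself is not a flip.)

Answer: (2,3)

Derivation:
Dir NW: first cell '.' (not opp) -> no flip
Dir N: first cell '.' (not opp) -> no flip
Dir NE: first cell '.' (not opp) -> no flip
Dir W: opp run (2,3) capped by W -> flip
Dir E: first cell '.' (not opp) -> no flip
Dir SW: first cell 'W' (not opp) -> no flip
Dir S: opp run (3,4), next='.' -> no flip
Dir SE: first cell 'W' (not opp) -> no flip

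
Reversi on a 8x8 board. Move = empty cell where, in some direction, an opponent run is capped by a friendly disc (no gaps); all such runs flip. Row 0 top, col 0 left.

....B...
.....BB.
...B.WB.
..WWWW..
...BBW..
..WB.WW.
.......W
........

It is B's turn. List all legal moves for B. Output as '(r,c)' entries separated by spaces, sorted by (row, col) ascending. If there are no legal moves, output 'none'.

(1,4): no bracket -> illegal
(2,1): flips 1 -> legal
(2,2): flips 1 -> legal
(2,4): flips 2 -> legal
(3,1): no bracket -> illegal
(3,6): no bracket -> illegal
(4,1): flips 1 -> legal
(4,2): no bracket -> illegal
(4,6): flips 1 -> legal
(4,7): no bracket -> illegal
(5,1): flips 1 -> legal
(5,4): no bracket -> illegal
(5,7): no bracket -> illegal
(6,1): flips 1 -> legal
(6,2): no bracket -> illegal
(6,3): no bracket -> illegal
(6,4): no bracket -> illegal
(6,5): flips 4 -> legal
(6,6): flips 1 -> legal
(7,6): no bracket -> illegal
(7,7): no bracket -> illegal

Answer: (2,1) (2,2) (2,4) (4,1) (4,6) (5,1) (6,1) (6,5) (6,6)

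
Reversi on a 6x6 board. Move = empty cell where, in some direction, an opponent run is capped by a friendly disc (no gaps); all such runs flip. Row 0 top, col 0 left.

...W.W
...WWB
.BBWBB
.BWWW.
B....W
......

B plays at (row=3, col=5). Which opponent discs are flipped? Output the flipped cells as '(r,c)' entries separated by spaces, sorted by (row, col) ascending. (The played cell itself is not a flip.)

Answer: (3,2) (3,3) (3,4)

Derivation:
Dir NW: first cell 'B' (not opp) -> no flip
Dir N: first cell 'B' (not opp) -> no flip
Dir NE: edge -> no flip
Dir W: opp run (3,4) (3,3) (3,2) capped by B -> flip
Dir E: edge -> no flip
Dir SW: first cell '.' (not opp) -> no flip
Dir S: opp run (4,5), next='.' -> no flip
Dir SE: edge -> no flip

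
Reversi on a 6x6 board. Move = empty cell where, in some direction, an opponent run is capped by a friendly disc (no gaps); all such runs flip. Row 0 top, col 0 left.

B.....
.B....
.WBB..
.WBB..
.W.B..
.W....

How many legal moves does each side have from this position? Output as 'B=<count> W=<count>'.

-- B to move --
(1,0): flips 1 -> legal
(1,2): no bracket -> illegal
(2,0): flips 1 -> legal
(3,0): flips 1 -> legal
(4,0): flips 1 -> legal
(4,2): no bracket -> illegal
(5,0): flips 1 -> legal
(5,2): no bracket -> illegal
B mobility = 5
-- W to move --
(0,1): flips 1 -> legal
(0,2): no bracket -> illegal
(1,0): no bracket -> illegal
(1,2): no bracket -> illegal
(1,3): flips 1 -> legal
(1,4): flips 2 -> legal
(2,0): no bracket -> illegal
(2,4): flips 2 -> legal
(3,4): flips 2 -> legal
(4,2): no bracket -> illegal
(4,4): no bracket -> illegal
(5,2): no bracket -> illegal
(5,3): no bracket -> illegal
(5,4): flips 2 -> legal
W mobility = 6

Answer: B=5 W=6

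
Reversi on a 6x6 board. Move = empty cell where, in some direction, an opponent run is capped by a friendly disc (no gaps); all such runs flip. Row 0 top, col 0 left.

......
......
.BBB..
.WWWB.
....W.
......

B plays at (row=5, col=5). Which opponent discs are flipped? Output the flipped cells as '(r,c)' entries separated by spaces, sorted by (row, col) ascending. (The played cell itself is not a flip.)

Answer: (3,3) (4,4)

Derivation:
Dir NW: opp run (4,4) (3,3) capped by B -> flip
Dir N: first cell '.' (not opp) -> no flip
Dir NE: edge -> no flip
Dir W: first cell '.' (not opp) -> no flip
Dir E: edge -> no flip
Dir SW: edge -> no flip
Dir S: edge -> no flip
Dir SE: edge -> no flip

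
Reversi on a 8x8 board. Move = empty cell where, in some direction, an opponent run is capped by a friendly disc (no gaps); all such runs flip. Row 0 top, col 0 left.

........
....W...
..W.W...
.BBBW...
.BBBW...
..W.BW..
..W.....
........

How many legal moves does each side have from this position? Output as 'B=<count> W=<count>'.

Answer: B=13 W=5

Derivation:
-- B to move --
(0,3): no bracket -> illegal
(0,4): flips 4 -> legal
(0,5): no bracket -> illegal
(1,1): flips 1 -> legal
(1,2): flips 1 -> legal
(1,3): flips 1 -> legal
(1,5): flips 1 -> legal
(2,1): no bracket -> illegal
(2,3): no bracket -> illegal
(2,5): flips 1 -> legal
(3,5): flips 1 -> legal
(4,5): flips 1 -> legal
(4,6): no bracket -> illegal
(5,1): no bracket -> illegal
(5,3): no bracket -> illegal
(5,6): flips 1 -> legal
(6,1): flips 1 -> legal
(6,3): flips 1 -> legal
(6,4): no bracket -> illegal
(6,5): no bracket -> illegal
(6,6): flips 2 -> legal
(7,1): no bracket -> illegal
(7,2): flips 2 -> legal
(7,3): no bracket -> illegal
B mobility = 13
-- W to move --
(2,0): no bracket -> illegal
(2,1): no bracket -> illegal
(2,3): no bracket -> illegal
(3,0): flips 4 -> legal
(4,0): flips 4 -> legal
(4,5): no bracket -> illegal
(5,0): no bracket -> illegal
(5,1): flips 2 -> legal
(5,3): flips 1 -> legal
(6,3): no bracket -> illegal
(6,4): flips 1 -> legal
(6,5): no bracket -> illegal
W mobility = 5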